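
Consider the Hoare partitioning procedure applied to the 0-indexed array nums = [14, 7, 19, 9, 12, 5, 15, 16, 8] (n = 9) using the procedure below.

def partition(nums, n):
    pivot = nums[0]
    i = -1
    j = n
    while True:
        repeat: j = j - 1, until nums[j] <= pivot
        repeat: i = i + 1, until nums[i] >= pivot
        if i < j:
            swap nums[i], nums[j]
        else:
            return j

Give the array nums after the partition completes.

pivot = nums[0] = 14; i = -1, j = 9
j→8 (nums[8]=8≤14), i→0 (nums[0]=14≥14); i<j, swap → [8, 7, 19, 9, 12, 5, 15, 16, 14]
j→5 (nums[5]=5≤14), i→2 (nums[2]=19≥14); i<j, swap → [8, 7, 5, 9, 12, 19, 15, 16, 14]
j→4, i→5; i≥j, return j=4. nums = [8, 7, 5, 9, 12, 19, 15, 16, 14]

[8, 7, 5, 9, 12, 19, 15, 16, 14]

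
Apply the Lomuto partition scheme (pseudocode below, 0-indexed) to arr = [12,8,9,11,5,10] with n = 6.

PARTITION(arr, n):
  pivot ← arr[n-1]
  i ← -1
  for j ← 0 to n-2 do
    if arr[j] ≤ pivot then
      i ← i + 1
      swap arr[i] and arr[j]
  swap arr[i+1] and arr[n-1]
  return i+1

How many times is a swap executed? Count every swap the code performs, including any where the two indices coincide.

4

pivot = arr[5] = 10; i = -1
j=0: arr[0]=12 > 10 → no swap
j=1: arr[1]=8 ≤ 10 → i=0, swap arr[0],arr[1] → [8,12,9,11,5,10]
j=2: arr[2]=9 ≤ 10 → i=1, swap arr[1],arr[2] → [8,9,12,11,5,10]
j=3: arr[3]=11 > 10 → no swap
j=4: arr[4]=5 ≤ 10 → i=2, swap arr[2],arr[4] → [8,9,5,11,12,10]
final swap arr[3],arr[5] → [8,9,5,10,12,11]; return 3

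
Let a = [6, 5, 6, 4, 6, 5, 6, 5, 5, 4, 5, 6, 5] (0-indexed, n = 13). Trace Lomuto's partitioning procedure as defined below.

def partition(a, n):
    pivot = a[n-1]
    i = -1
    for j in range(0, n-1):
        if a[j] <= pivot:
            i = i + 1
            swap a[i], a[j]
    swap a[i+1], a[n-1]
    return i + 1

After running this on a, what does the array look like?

[5, 4, 5, 5, 5, 4, 5, 5, 6, 6, 6, 6, 6]

pivot=5, i=-1
j=0: 6>5, skip
j=1: 5≤5, i=0, swap(0,1) ⇒ [5, 6, 6, 4, 6, 5, 6, 5, 5, 4, 5, 6, 5]
j=2: 6>5, skip
j=3: 4≤5, i=1, swap(1,3) ⇒ [5, 4, 6, 6, 6, 5, 6, 5, 5, 4, 5, 6, 5]
j=4: 6>5, skip
j=5: 5≤5, i=2, swap(2,5) ⇒ [5, 4, 5, 6, 6, 6, 6, 5, 5, 4, 5, 6, 5]
j=6: 6>5, skip
j=7: 5≤5, i=3, swap(3,7) ⇒ [5, 4, 5, 5, 6, 6, 6, 6, 5, 4, 5, 6, 5]
j=8: 5≤5, i=4, swap(4,8) ⇒ [5, 4, 5, 5, 5, 6, 6, 6, 6, 4, 5, 6, 5]
j=9: 4≤5, i=5, swap(5,9) ⇒ [5, 4, 5, 5, 5, 4, 6, 6, 6, 6, 5, 6, 5]
j=10: 5≤5, i=6, swap(6,10) ⇒ [5, 4, 5, 5, 5, 4, 5, 6, 6, 6, 6, 6, 5]
j=11: 6>5, skip
swap(7,12) ⇒ [5, 4, 5, 5, 5, 4, 5, 5, 6, 6, 6, 6, 6]; return 7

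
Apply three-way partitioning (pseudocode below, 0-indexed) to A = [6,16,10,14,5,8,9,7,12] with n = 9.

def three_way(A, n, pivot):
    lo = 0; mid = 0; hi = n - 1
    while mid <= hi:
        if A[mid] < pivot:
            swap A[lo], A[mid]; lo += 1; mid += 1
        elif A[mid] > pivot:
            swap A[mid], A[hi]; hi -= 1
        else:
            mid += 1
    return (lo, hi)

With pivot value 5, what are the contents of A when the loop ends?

pivot = 5; lo=0, mid=0, hi=8
A[mid]=6>5: swap A[0],A[8]; hi=7 → [12,16,10,14,5,8,9,7,6]
A[mid]=12>5: swap A[0],A[7]; hi=6 → [7,16,10,14,5,8,9,12,6]
A[mid]=7>5: swap A[0],A[6]; hi=5 → [9,16,10,14,5,8,7,12,6]
A[mid]=9>5: swap A[0],A[5]; hi=4 → [8,16,10,14,5,9,7,12,6]
A[mid]=8>5: swap A[0],A[4]; hi=3 → [5,16,10,14,8,9,7,12,6]
A[mid]=5=5: mid=1
A[mid]=16>5: swap A[1],A[3]; hi=2 → [5,14,10,16,8,9,7,12,6]
A[mid]=14>5: swap A[1],A[2]; hi=1 → [5,10,14,16,8,9,7,12,6]
A[mid]=10>5: swap A[1],A[1]; hi=0 → [5,10,14,16,8,9,7,12,6]
end: lo=0, hi=0; A = [5,10,14,16,8,9,7,12,6]

[5,10,14,16,8,9,7,12,6]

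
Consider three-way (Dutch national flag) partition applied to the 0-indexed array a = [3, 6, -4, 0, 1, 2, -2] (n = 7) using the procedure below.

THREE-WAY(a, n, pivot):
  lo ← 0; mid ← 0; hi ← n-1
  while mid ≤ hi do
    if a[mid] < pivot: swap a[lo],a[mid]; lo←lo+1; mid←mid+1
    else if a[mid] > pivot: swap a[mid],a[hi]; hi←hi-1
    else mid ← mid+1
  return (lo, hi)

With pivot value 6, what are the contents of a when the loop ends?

pivot = 6; lo=0, mid=0, hi=6
a[mid]=3<6: swap a[0],a[0]; lo=1,mid=1 → [3, 6, -4, 0, 1, 2, -2]
a[mid]=6=6: mid=2
a[mid]=-4<6: swap a[1],a[2]; lo=2,mid=3 → [3, -4, 6, 0, 1, 2, -2]
a[mid]=0<6: swap a[2],a[3]; lo=3,mid=4 → [3, -4, 0, 6, 1, 2, -2]
a[mid]=1<6: swap a[3],a[4]; lo=4,mid=5 → [3, -4, 0, 1, 6, 2, -2]
a[mid]=2<6: swap a[4],a[5]; lo=5,mid=6 → [3, -4, 0, 1, 2, 6, -2]
a[mid]=-2<6: swap a[5],a[6]; lo=6,mid=7 → [3, -4, 0, 1, 2, -2, 6]
end: lo=6, hi=6; a = [3, -4, 0, 1, 2, -2, 6]

[3, -4, 0, 1, 2, -2, 6]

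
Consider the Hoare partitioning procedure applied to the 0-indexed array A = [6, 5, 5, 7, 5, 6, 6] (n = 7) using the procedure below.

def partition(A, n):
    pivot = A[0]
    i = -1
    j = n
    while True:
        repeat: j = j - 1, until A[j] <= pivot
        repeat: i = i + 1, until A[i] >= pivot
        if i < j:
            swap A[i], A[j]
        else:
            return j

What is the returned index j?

4

pivot=6
j stops at 6 (6), i stops at 0 (6); swap ⇒ [6, 5, 5, 7, 5, 6, 6]
j stops at 5 (6), i stops at 3 (7); swap ⇒ [6, 5, 5, 6, 5, 7, 6]
j stops at 4, i stops at 5; i≥j ⇒ return 4. A=[6, 5, 5, 6, 5, 7, 6]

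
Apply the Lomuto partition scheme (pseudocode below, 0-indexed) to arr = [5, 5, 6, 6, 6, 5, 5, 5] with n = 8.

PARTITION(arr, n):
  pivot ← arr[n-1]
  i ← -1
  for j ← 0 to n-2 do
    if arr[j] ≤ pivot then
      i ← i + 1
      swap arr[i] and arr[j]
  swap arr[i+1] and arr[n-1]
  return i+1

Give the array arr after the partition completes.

[5, 5, 5, 5, 5, 6, 6, 6]

pivot = arr[7] = 5; i = -1
j=0: arr[0]=5 ≤ 5 → i=0, swap arr[0],arr[0] (no change) → [5, 5, 6, 6, 6, 5, 5, 5]
j=1: arr[1]=5 ≤ 5 → i=1, swap arr[1],arr[1] (no change) → [5, 5, 6, 6, 6, 5, 5, 5]
j=2: arr[2]=6 > 5 → no swap
j=3: arr[3]=6 > 5 → no swap
j=4: arr[4]=6 > 5 → no swap
j=5: arr[5]=5 ≤ 5 → i=2, swap arr[2],arr[5] → [5, 5, 5, 6, 6, 6, 5, 5]
j=6: arr[6]=5 ≤ 5 → i=3, swap arr[3],arr[6] → [5, 5, 5, 5, 6, 6, 6, 5]
final swap arr[4],arr[7] → [5, 5, 5, 5, 5, 6, 6, 6]; return 4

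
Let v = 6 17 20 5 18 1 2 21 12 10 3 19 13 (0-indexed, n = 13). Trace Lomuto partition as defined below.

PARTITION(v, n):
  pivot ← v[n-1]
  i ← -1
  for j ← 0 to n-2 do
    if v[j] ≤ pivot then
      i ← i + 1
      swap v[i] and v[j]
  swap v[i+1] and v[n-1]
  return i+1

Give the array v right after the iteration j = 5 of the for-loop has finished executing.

pivot = v[12] = 13; i = -1
j=0: v[0]=6 ≤ 13 → i=0, swap v[0],v[0] (no change) → 6 17 20 5 18 1 2 21 12 10 3 19 13
j=1: v[1]=17 > 13 → no swap
j=2: v[2]=20 > 13 → no swap
j=3: v[3]=5 ≤ 13 → i=1, swap v[1],v[3] → 6 5 20 17 18 1 2 21 12 10 3 19 13
j=4: v[4]=18 > 13 → no swap
j=5: v[5]=1 ≤ 13 → i=2, swap v[2],v[5] → 6 5 1 17 18 20 2 21 12 10 3 19 13
(after j=5) v = 6 5 1 17 18 20 2 21 12 10 3 19 13

6 5 1 17 18 20 2 21 12 10 3 19 13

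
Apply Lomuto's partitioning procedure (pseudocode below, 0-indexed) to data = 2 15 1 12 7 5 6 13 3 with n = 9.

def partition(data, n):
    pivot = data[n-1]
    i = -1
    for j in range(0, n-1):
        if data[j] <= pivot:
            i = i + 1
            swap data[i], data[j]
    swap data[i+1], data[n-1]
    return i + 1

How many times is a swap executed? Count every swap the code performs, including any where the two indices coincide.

3

pivot=3, i=-1
j=0: 2≤3, i=0, swap(0,0) ⇒ 2 15 1 12 7 5 6 13 3
j=1: 15>3, skip
j=2: 1≤3, i=1, swap(1,2) ⇒ 2 1 15 12 7 5 6 13 3
j=3: 12>3, skip
j=4: 7>3, skip
j=5: 5>3, skip
j=6: 6>3, skip
j=7: 13>3, skip
swap(2,8) ⇒ 2 1 3 12 7 5 6 13 15; return 2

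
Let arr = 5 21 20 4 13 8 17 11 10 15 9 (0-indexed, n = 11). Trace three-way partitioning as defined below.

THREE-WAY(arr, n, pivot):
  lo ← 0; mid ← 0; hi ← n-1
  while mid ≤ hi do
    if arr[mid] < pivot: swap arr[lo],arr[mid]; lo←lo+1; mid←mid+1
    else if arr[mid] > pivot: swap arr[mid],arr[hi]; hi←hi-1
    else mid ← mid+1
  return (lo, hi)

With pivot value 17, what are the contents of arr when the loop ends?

pivot = 17; lo=0, mid=0, hi=10
arr[mid]=5<17: swap arr[0],arr[0]; lo=1,mid=1 → 5 21 20 4 13 8 17 11 10 15 9
arr[mid]=21>17: swap arr[1],arr[10]; hi=9 → 5 9 20 4 13 8 17 11 10 15 21
arr[mid]=9<17: swap arr[1],arr[1]; lo=2,mid=2 → 5 9 20 4 13 8 17 11 10 15 21
arr[mid]=20>17: swap arr[2],arr[9]; hi=8 → 5 9 15 4 13 8 17 11 10 20 21
arr[mid]=15<17: swap arr[2],arr[2]; lo=3,mid=3 → 5 9 15 4 13 8 17 11 10 20 21
arr[mid]=4<17: swap arr[3],arr[3]; lo=4,mid=4 → 5 9 15 4 13 8 17 11 10 20 21
arr[mid]=13<17: swap arr[4],arr[4]; lo=5,mid=5 → 5 9 15 4 13 8 17 11 10 20 21
arr[mid]=8<17: swap arr[5],arr[5]; lo=6,mid=6 → 5 9 15 4 13 8 17 11 10 20 21
arr[mid]=17=17: mid=7
arr[mid]=11<17: swap arr[6],arr[7]; lo=7,mid=8 → 5 9 15 4 13 8 11 17 10 20 21
arr[mid]=10<17: swap arr[7],arr[8]; lo=8,mid=9 → 5 9 15 4 13 8 11 10 17 20 21
end: lo=8, hi=8; arr = 5 9 15 4 13 8 11 10 17 20 21

5 9 15 4 13 8 11 10 17 20 21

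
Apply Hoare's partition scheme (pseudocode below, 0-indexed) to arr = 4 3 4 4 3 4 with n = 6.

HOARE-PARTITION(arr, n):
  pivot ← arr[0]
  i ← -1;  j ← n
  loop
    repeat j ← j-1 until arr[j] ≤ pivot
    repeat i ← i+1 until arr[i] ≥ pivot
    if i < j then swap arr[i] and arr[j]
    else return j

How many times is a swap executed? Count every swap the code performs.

pivot=4
j stops at 5 (4), i stops at 0 (4); swap ⇒ 4 3 4 4 3 4
j stops at 4 (3), i stops at 2 (4); swap ⇒ 4 3 3 4 4 4
j stops at 3, i stops at 3; i≥j ⇒ return 3. arr=4 3 3 4 4 4

2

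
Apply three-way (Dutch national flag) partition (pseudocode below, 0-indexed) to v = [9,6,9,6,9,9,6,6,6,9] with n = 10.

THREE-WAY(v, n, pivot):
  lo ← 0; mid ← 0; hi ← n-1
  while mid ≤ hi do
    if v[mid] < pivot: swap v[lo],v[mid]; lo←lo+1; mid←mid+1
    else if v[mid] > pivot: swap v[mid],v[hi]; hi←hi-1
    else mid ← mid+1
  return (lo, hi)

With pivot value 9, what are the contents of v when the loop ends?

lo=0 mid=0 hi=9
9=9: mid=1
6<9: swap(0,1), lo=1 mid=2 ⇒ [6,9,9,6,9,9,6,6,6,9]
9=9: mid=3
6<9: swap(1,3), lo=2 mid=4 ⇒ [6,6,9,9,9,9,6,6,6,9]
9=9: mid=5
9=9: mid=6
6<9: swap(2,6), lo=3 mid=7 ⇒ [6,6,6,9,9,9,9,6,6,9]
6<9: swap(3,7), lo=4 mid=8 ⇒ [6,6,6,6,9,9,9,9,6,9]
6<9: swap(4,8), lo=5 mid=9 ⇒ [6,6,6,6,6,9,9,9,9,9]
9=9: mid=10
done. lo=5 hi=9; v=[6,6,6,6,6,9,9,9,9,9]

[6,6,6,6,6,9,9,9,9,9]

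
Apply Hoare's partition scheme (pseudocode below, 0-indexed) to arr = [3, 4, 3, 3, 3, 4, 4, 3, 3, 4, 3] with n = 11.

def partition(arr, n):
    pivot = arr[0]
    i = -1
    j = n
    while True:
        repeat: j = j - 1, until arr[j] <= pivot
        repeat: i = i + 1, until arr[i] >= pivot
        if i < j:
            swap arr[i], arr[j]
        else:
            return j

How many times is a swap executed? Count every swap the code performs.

pivot = arr[0] = 3; i = -1, j = 11
j→10 (arr[10]=3≤3), i→0 (arr[0]=3≥3); i<j, swap → [3, 4, 3, 3, 3, 4, 4, 3, 3, 4, 3]
j→8 (arr[8]=3≤3), i→1 (arr[1]=4≥3); i<j, swap → [3, 3, 3, 3, 3, 4, 4, 3, 4, 4, 3]
j→7 (arr[7]=3≤3), i→2 (arr[2]=3≥3); i<j, swap → [3, 3, 3, 3, 3, 4, 4, 3, 4, 4, 3]
j→4 (arr[4]=3≤3), i→3 (arr[3]=3≥3); i<j, swap → [3, 3, 3, 3, 3, 4, 4, 3, 4, 4, 3]
j→3, i→4; i≥j, return j=3. arr = [3, 3, 3, 3, 3, 4, 4, 3, 4, 4, 3]

4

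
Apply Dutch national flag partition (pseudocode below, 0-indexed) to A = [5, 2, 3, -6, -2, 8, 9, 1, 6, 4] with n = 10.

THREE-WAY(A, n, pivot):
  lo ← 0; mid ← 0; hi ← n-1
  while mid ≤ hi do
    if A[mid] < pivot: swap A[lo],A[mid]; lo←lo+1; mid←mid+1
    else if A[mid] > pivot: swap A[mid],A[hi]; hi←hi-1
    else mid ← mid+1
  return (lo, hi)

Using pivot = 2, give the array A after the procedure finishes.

[1, -2, -6, 2, 8, 9, 3, 6, 4, 5]

lo=0 mid=0 hi=9
5>2: swap(0,9), hi=8 ⇒ [4, 2, 3, -6, -2, 8, 9, 1, 6, 5]
4>2: swap(0,8), hi=7 ⇒ [6, 2, 3, -6, -2, 8, 9, 1, 4, 5]
6>2: swap(0,7), hi=6 ⇒ [1, 2, 3, -6, -2, 8, 9, 6, 4, 5]
1<2: swap(0,0), lo=1 mid=1 ⇒ [1, 2, 3, -6, -2, 8, 9, 6, 4, 5]
2=2: mid=2
3>2: swap(2,6), hi=5 ⇒ [1, 2, 9, -6, -2, 8, 3, 6, 4, 5]
9>2: swap(2,5), hi=4 ⇒ [1, 2, 8, -6, -2, 9, 3, 6, 4, 5]
8>2: swap(2,4), hi=3 ⇒ [1, 2, -2, -6, 8, 9, 3, 6, 4, 5]
-2<2: swap(1,2), lo=2 mid=3 ⇒ [1, -2, 2, -6, 8, 9, 3, 6, 4, 5]
-6<2: swap(2,3), lo=3 mid=4 ⇒ [1, -2, -6, 2, 8, 9, 3, 6, 4, 5]
done. lo=3 hi=3; A=[1, -2, -6, 2, 8, 9, 3, 6, 4, 5]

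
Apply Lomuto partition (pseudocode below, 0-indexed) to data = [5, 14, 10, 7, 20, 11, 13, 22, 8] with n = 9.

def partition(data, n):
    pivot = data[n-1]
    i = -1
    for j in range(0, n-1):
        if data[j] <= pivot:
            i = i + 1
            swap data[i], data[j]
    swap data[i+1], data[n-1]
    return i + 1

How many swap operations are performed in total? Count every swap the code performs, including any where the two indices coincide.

pivot=8, i=-1
j=0: 5≤8, i=0, swap(0,0) ⇒ [5, 14, 10, 7, 20, 11, 13, 22, 8]
j=1: 14>8, skip
j=2: 10>8, skip
j=3: 7≤8, i=1, swap(1,3) ⇒ [5, 7, 10, 14, 20, 11, 13, 22, 8]
j=4: 20>8, skip
j=5: 11>8, skip
j=6: 13>8, skip
j=7: 22>8, skip
swap(2,8) ⇒ [5, 7, 8, 14, 20, 11, 13, 22, 10]; return 2

3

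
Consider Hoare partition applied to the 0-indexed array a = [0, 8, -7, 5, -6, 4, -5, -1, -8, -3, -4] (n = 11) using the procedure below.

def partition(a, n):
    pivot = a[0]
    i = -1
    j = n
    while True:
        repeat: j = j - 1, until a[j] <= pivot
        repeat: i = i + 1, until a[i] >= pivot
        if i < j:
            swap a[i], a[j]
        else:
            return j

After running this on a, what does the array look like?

pivot = a[0] = 0; i = -1, j = 11
j→10 (a[10]=-4≤0), i→0 (a[0]=0≥0); i<j, swap → [-4, 8, -7, 5, -6, 4, -5, -1, -8, -3, 0]
j→9 (a[9]=-3≤0), i→1 (a[1]=8≥0); i<j, swap → [-4, -3, -7, 5, -6, 4, -5, -1, -8, 8, 0]
j→8 (a[8]=-8≤0), i→3 (a[3]=5≥0); i<j, swap → [-4, -3, -7, -8, -6, 4, -5, -1, 5, 8, 0]
j→7 (a[7]=-1≤0), i→5 (a[5]=4≥0); i<j, swap → [-4, -3, -7, -8, -6, -1, -5, 4, 5, 8, 0]
j→6, i→7; i≥j, return j=6. a = [-4, -3, -7, -8, -6, -1, -5, 4, 5, 8, 0]

[-4, -3, -7, -8, -6, -1, -5, 4, 5, 8, 0]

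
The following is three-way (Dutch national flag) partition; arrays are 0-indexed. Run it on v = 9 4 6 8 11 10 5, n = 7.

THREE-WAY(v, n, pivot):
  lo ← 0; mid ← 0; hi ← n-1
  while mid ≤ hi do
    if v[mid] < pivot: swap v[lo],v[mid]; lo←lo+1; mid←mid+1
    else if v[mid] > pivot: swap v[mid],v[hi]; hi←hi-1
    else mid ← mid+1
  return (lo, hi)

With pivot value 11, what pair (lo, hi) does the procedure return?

pivot = 11; lo=0, mid=0, hi=6
v[mid]=9<11: swap v[0],v[0]; lo=1,mid=1 → 9 4 6 8 11 10 5
v[mid]=4<11: swap v[1],v[1]; lo=2,mid=2 → 9 4 6 8 11 10 5
v[mid]=6<11: swap v[2],v[2]; lo=3,mid=3 → 9 4 6 8 11 10 5
v[mid]=8<11: swap v[3],v[3]; lo=4,mid=4 → 9 4 6 8 11 10 5
v[mid]=11=11: mid=5
v[mid]=10<11: swap v[4],v[5]; lo=5,mid=6 → 9 4 6 8 10 11 5
v[mid]=5<11: swap v[5],v[6]; lo=6,mid=7 → 9 4 6 8 10 5 11
end: lo=6, hi=6; v = 9 4 6 8 10 5 11

(6, 6)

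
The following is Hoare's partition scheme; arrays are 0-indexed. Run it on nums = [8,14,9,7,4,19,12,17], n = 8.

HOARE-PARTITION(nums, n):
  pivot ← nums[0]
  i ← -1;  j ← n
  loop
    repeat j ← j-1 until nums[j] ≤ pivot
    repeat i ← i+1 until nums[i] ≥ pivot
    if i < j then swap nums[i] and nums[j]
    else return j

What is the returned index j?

1

pivot = nums[0] = 8; i = -1, j = 8
j→4 (nums[4]=4≤8), i→0 (nums[0]=8≥8); i<j, swap → [4,14,9,7,8,19,12,17]
j→3 (nums[3]=7≤8), i→1 (nums[1]=14≥8); i<j, swap → [4,7,9,14,8,19,12,17]
j→1, i→2; i≥j, return j=1. nums = [4,7,9,14,8,19,12,17]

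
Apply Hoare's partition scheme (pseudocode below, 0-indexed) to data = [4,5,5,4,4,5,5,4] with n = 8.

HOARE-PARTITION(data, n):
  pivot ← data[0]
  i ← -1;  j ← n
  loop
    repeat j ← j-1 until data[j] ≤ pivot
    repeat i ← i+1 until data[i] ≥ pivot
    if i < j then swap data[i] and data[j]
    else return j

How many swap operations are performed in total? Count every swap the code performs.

3

pivot = data[0] = 4; i = -1, j = 8
j→7 (data[7]=4≤4), i→0 (data[0]=4≥4); i<j, swap → [4,5,5,4,4,5,5,4]
j→4 (data[4]=4≤4), i→1 (data[1]=5≥4); i<j, swap → [4,4,5,4,5,5,5,4]
j→3 (data[3]=4≤4), i→2 (data[2]=5≥4); i<j, swap → [4,4,4,5,5,5,5,4]
j→2, i→3; i≥j, return j=2. data = [4,4,4,5,5,5,5,4]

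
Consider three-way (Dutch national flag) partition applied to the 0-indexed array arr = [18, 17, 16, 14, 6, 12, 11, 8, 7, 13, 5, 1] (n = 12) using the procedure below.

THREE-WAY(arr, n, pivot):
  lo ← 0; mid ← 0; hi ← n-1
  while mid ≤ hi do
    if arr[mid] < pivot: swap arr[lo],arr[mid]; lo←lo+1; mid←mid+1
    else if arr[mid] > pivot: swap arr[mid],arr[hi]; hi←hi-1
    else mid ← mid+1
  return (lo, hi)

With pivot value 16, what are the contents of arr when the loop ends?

[1, 5, 14, 6, 12, 11, 8, 7, 13, 16, 17, 18]

lo=0 mid=0 hi=11
18>16: swap(0,11), hi=10 ⇒ [1, 17, 16, 14, 6, 12, 11, 8, 7, 13, 5, 18]
1<16: swap(0,0), lo=1 mid=1 ⇒ [1, 17, 16, 14, 6, 12, 11, 8, 7, 13, 5, 18]
17>16: swap(1,10), hi=9 ⇒ [1, 5, 16, 14, 6, 12, 11, 8, 7, 13, 17, 18]
5<16: swap(1,1), lo=2 mid=2 ⇒ [1, 5, 16, 14, 6, 12, 11, 8, 7, 13, 17, 18]
16=16: mid=3
14<16: swap(2,3), lo=3 mid=4 ⇒ [1, 5, 14, 16, 6, 12, 11, 8, 7, 13, 17, 18]
6<16: swap(3,4), lo=4 mid=5 ⇒ [1, 5, 14, 6, 16, 12, 11, 8, 7, 13, 17, 18]
12<16: swap(4,5), lo=5 mid=6 ⇒ [1, 5, 14, 6, 12, 16, 11, 8, 7, 13, 17, 18]
11<16: swap(5,6), lo=6 mid=7 ⇒ [1, 5, 14, 6, 12, 11, 16, 8, 7, 13, 17, 18]
8<16: swap(6,7), lo=7 mid=8 ⇒ [1, 5, 14, 6, 12, 11, 8, 16, 7, 13, 17, 18]
7<16: swap(7,8), lo=8 mid=9 ⇒ [1, 5, 14, 6, 12, 11, 8, 7, 16, 13, 17, 18]
13<16: swap(8,9), lo=9 mid=10 ⇒ [1, 5, 14, 6, 12, 11, 8, 7, 13, 16, 17, 18]
done. lo=9 hi=9; arr=[1, 5, 14, 6, 12, 11, 8, 7, 13, 16, 17, 18]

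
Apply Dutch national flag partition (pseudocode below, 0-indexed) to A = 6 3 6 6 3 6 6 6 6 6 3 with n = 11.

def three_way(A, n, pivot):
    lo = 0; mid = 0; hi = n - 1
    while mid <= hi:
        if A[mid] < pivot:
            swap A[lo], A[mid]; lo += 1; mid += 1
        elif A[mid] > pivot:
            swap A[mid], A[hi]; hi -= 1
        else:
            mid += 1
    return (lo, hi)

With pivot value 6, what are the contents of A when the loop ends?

3 3 3 6 6 6 6 6 6 6 6

pivot = 6; lo=0, mid=0, hi=10
A[mid]=6=6: mid=1
A[mid]=3<6: swap A[0],A[1]; lo=1,mid=2 → 3 6 6 6 3 6 6 6 6 6 3
A[mid]=6=6: mid=3
A[mid]=6=6: mid=4
A[mid]=3<6: swap A[1],A[4]; lo=2,mid=5 → 3 3 6 6 6 6 6 6 6 6 3
A[mid]=6=6: mid=6
A[mid]=6=6: mid=7
A[mid]=6=6: mid=8
A[mid]=6=6: mid=9
A[mid]=6=6: mid=10
A[mid]=3<6: swap A[2],A[10]; lo=3,mid=11 → 3 3 3 6 6 6 6 6 6 6 6
end: lo=3, hi=10; A = 3 3 3 6 6 6 6 6 6 6 6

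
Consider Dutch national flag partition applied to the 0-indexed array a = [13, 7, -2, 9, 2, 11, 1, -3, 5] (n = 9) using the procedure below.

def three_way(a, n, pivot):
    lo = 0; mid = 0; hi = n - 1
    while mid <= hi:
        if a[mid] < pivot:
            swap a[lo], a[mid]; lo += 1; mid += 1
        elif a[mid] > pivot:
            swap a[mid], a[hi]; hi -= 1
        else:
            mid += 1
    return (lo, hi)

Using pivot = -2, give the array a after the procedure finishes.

[-3, -2, 9, 2, 11, 1, 7, 5, 13]

pivot = -2; lo=0, mid=0, hi=8
a[mid]=13>-2: swap a[0],a[8]; hi=7 → [5, 7, -2, 9, 2, 11, 1, -3, 13]
a[mid]=5>-2: swap a[0],a[7]; hi=6 → [-3, 7, -2, 9, 2, 11, 1, 5, 13]
a[mid]=-3<-2: swap a[0],a[0]; lo=1,mid=1 → [-3, 7, -2, 9, 2, 11, 1, 5, 13]
a[mid]=7>-2: swap a[1],a[6]; hi=5 → [-3, 1, -2, 9, 2, 11, 7, 5, 13]
a[mid]=1>-2: swap a[1],a[5]; hi=4 → [-3, 11, -2, 9, 2, 1, 7, 5, 13]
a[mid]=11>-2: swap a[1],a[4]; hi=3 → [-3, 2, -2, 9, 11, 1, 7, 5, 13]
a[mid]=2>-2: swap a[1],a[3]; hi=2 → [-3, 9, -2, 2, 11, 1, 7, 5, 13]
a[mid]=9>-2: swap a[1],a[2]; hi=1 → [-3, -2, 9, 2, 11, 1, 7, 5, 13]
a[mid]=-2=-2: mid=2
end: lo=1, hi=1; a = [-3, -2, 9, 2, 11, 1, 7, 5, 13]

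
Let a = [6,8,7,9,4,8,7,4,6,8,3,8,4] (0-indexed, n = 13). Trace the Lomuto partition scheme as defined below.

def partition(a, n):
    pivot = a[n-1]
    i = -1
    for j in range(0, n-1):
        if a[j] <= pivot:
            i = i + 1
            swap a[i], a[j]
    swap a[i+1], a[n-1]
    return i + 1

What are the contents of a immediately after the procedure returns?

[4,4,3,4,6,8,7,8,6,8,7,8,9]

pivot = a[12] = 4; i = -1
j=0: a[0]=6 > 4 → no swap
j=1: a[1]=8 > 4 → no swap
j=2: a[2]=7 > 4 → no swap
j=3: a[3]=9 > 4 → no swap
j=4: a[4]=4 ≤ 4 → i=0, swap a[0],a[4] → [4,8,7,9,6,8,7,4,6,8,3,8,4]
j=5: a[5]=8 > 4 → no swap
j=6: a[6]=7 > 4 → no swap
j=7: a[7]=4 ≤ 4 → i=1, swap a[1],a[7] → [4,4,7,9,6,8,7,8,6,8,3,8,4]
j=8: a[8]=6 > 4 → no swap
j=9: a[9]=8 > 4 → no swap
j=10: a[10]=3 ≤ 4 → i=2, swap a[2],a[10] → [4,4,3,9,6,8,7,8,6,8,7,8,4]
j=11: a[11]=8 > 4 → no swap
final swap a[3],a[12] → [4,4,3,4,6,8,7,8,6,8,7,8,9]; return 3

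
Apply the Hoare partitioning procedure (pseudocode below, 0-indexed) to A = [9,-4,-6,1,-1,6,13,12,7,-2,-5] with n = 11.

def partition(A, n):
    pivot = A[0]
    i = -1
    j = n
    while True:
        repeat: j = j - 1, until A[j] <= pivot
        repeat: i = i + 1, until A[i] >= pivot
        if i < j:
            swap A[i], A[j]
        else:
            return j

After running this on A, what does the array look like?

pivot = A[0] = 9; i = -1, j = 11
j→10 (A[10]=-5≤9), i→0 (A[0]=9≥9); i<j, swap → [-5,-4,-6,1,-1,6,13,12,7,-2,9]
j→9 (A[9]=-2≤9), i→6 (A[6]=13≥9); i<j, swap → [-5,-4,-6,1,-1,6,-2,12,7,13,9]
j→8 (A[8]=7≤9), i→7 (A[7]=12≥9); i<j, swap → [-5,-4,-6,1,-1,6,-2,7,12,13,9]
j→7, i→8; i≥j, return j=7. A = [-5,-4,-6,1,-1,6,-2,7,12,13,9]

[-5,-4,-6,1,-1,6,-2,7,12,13,9]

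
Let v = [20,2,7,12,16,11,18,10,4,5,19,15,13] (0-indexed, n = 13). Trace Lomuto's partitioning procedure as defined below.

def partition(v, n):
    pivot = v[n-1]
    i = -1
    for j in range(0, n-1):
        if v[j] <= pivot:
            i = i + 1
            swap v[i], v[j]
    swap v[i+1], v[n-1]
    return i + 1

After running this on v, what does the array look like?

[2,7,12,11,10,4,5,13,20,18,19,15,16]

pivot = v[12] = 13; i = -1
j=0: v[0]=20 > 13 → no swap
j=1: v[1]=2 ≤ 13 → i=0, swap v[0],v[1] → [2,20,7,12,16,11,18,10,4,5,19,15,13]
j=2: v[2]=7 ≤ 13 → i=1, swap v[1],v[2] → [2,7,20,12,16,11,18,10,4,5,19,15,13]
j=3: v[3]=12 ≤ 13 → i=2, swap v[2],v[3] → [2,7,12,20,16,11,18,10,4,5,19,15,13]
j=4: v[4]=16 > 13 → no swap
j=5: v[5]=11 ≤ 13 → i=3, swap v[3],v[5] → [2,7,12,11,16,20,18,10,4,5,19,15,13]
j=6: v[6]=18 > 13 → no swap
j=7: v[7]=10 ≤ 13 → i=4, swap v[4],v[7] → [2,7,12,11,10,20,18,16,4,5,19,15,13]
j=8: v[8]=4 ≤ 13 → i=5, swap v[5],v[8] → [2,7,12,11,10,4,18,16,20,5,19,15,13]
j=9: v[9]=5 ≤ 13 → i=6, swap v[6],v[9] → [2,7,12,11,10,4,5,16,20,18,19,15,13]
j=10: v[10]=19 > 13 → no swap
j=11: v[11]=15 > 13 → no swap
final swap v[7],v[12] → [2,7,12,11,10,4,5,13,20,18,19,15,16]; return 7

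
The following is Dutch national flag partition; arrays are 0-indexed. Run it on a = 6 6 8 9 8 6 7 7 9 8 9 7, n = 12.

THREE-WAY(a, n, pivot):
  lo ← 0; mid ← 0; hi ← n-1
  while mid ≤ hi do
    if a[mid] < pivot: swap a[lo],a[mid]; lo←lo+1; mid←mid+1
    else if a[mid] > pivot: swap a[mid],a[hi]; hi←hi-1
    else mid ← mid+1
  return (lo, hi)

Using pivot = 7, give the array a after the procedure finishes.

6 6 6 7 7 7 8 9 8 9 9 8

lo=0 mid=0 hi=11
6<7: swap(0,0), lo=1 mid=1 ⇒ 6 6 8 9 8 6 7 7 9 8 9 7
6<7: swap(1,1), lo=2 mid=2 ⇒ 6 6 8 9 8 6 7 7 9 8 9 7
8>7: swap(2,11), hi=10 ⇒ 6 6 7 9 8 6 7 7 9 8 9 8
7=7: mid=3
9>7: swap(3,10), hi=9 ⇒ 6 6 7 9 8 6 7 7 9 8 9 8
9>7: swap(3,9), hi=8 ⇒ 6 6 7 8 8 6 7 7 9 9 9 8
8>7: swap(3,8), hi=7 ⇒ 6 6 7 9 8 6 7 7 8 9 9 8
9>7: swap(3,7), hi=6 ⇒ 6 6 7 7 8 6 7 9 8 9 9 8
7=7: mid=4
8>7: swap(4,6), hi=5 ⇒ 6 6 7 7 7 6 8 9 8 9 9 8
7=7: mid=5
6<7: swap(2,5), lo=3 mid=6 ⇒ 6 6 6 7 7 7 8 9 8 9 9 8
done. lo=3 hi=5; a=6 6 6 7 7 7 8 9 8 9 9 8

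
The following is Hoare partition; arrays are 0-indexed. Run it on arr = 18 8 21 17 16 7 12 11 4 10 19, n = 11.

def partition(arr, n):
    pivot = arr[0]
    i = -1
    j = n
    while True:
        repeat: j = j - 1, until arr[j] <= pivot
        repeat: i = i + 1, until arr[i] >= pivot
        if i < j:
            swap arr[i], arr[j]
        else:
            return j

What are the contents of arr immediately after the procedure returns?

10 8 4 17 16 7 12 11 21 18 19

pivot=18
j stops at 9 (10), i stops at 0 (18); swap ⇒ 10 8 21 17 16 7 12 11 4 18 19
j stops at 8 (4), i stops at 2 (21); swap ⇒ 10 8 4 17 16 7 12 11 21 18 19
j stops at 7, i stops at 8; i≥j ⇒ return 7. arr=10 8 4 17 16 7 12 11 21 18 19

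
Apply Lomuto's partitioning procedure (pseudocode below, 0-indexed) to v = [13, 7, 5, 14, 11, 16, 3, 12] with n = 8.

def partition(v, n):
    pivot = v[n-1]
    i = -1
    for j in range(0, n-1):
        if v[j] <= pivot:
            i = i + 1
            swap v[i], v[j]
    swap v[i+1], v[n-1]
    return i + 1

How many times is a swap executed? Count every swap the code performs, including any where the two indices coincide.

pivot=12, i=-1
j=0: 13>12, skip
j=1: 7≤12, i=0, swap(0,1) ⇒ [7, 13, 5, 14, 11, 16, 3, 12]
j=2: 5≤12, i=1, swap(1,2) ⇒ [7, 5, 13, 14, 11, 16, 3, 12]
j=3: 14>12, skip
j=4: 11≤12, i=2, swap(2,4) ⇒ [7, 5, 11, 14, 13, 16, 3, 12]
j=5: 16>12, skip
j=6: 3≤12, i=3, swap(3,6) ⇒ [7, 5, 11, 3, 13, 16, 14, 12]
swap(4,7) ⇒ [7, 5, 11, 3, 12, 16, 14, 13]; return 4

5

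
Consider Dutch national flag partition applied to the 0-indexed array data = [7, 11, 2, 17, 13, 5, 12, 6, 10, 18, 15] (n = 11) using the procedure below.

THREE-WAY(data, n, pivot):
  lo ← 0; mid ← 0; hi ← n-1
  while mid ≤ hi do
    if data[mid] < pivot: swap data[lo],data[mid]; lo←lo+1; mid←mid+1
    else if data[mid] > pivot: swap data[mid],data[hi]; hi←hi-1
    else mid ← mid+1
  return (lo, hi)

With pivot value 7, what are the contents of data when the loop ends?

[6, 2, 5, 7, 13, 12, 17, 10, 18, 15, 11]

pivot = 7; lo=0, mid=0, hi=10
data[mid]=7=7: mid=1
data[mid]=11>7: swap data[1],data[10]; hi=9 → [7, 15, 2, 17, 13, 5, 12, 6, 10, 18, 11]
data[mid]=15>7: swap data[1],data[9]; hi=8 → [7, 18, 2, 17, 13, 5, 12, 6, 10, 15, 11]
data[mid]=18>7: swap data[1],data[8]; hi=7 → [7, 10, 2, 17, 13, 5, 12, 6, 18, 15, 11]
data[mid]=10>7: swap data[1],data[7]; hi=6 → [7, 6, 2, 17, 13, 5, 12, 10, 18, 15, 11]
data[mid]=6<7: swap data[0],data[1]; lo=1,mid=2 → [6, 7, 2, 17, 13, 5, 12, 10, 18, 15, 11]
data[mid]=2<7: swap data[1],data[2]; lo=2,mid=3 → [6, 2, 7, 17, 13, 5, 12, 10, 18, 15, 11]
data[mid]=17>7: swap data[3],data[6]; hi=5 → [6, 2, 7, 12, 13, 5, 17, 10, 18, 15, 11]
data[mid]=12>7: swap data[3],data[5]; hi=4 → [6, 2, 7, 5, 13, 12, 17, 10, 18, 15, 11]
data[mid]=5<7: swap data[2],data[3]; lo=3,mid=4 → [6, 2, 5, 7, 13, 12, 17, 10, 18, 15, 11]
data[mid]=13>7: swap data[4],data[4]; hi=3 → [6, 2, 5, 7, 13, 12, 17, 10, 18, 15, 11]
end: lo=3, hi=3; data = [6, 2, 5, 7, 13, 12, 17, 10, 18, 15, 11]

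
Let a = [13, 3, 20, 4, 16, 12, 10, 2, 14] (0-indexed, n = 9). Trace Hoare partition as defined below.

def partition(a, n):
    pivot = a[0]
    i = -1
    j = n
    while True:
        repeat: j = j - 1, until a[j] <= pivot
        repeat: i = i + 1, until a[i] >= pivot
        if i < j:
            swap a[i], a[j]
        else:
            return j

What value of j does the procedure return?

pivot = a[0] = 13; i = -1, j = 9
j→7 (a[7]=2≤13), i→0 (a[0]=13≥13); i<j, swap → [2, 3, 20, 4, 16, 12, 10, 13, 14]
j→6 (a[6]=10≤13), i→2 (a[2]=20≥13); i<j, swap → [2, 3, 10, 4, 16, 12, 20, 13, 14]
j→5 (a[5]=12≤13), i→4 (a[4]=16≥13); i<j, swap → [2, 3, 10, 4, 12, 16, 20, 13, 14]
j→4, i→5; i≥j, return j=4. a = [2, 3, 10, 4, 12, 16, 20, 13, 14]

4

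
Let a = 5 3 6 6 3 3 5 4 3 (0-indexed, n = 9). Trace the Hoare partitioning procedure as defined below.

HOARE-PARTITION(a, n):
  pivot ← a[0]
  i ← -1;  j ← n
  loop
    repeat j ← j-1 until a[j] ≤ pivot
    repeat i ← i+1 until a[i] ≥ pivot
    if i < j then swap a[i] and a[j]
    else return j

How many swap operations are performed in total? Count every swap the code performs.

3

pivot = a[0] = 5; i = -1, j = 9
j→8 (a[8]=3≤5), i→0 (a[0]=5≥5); i<j, swap → 3 3 6 6 3 3 5 4 5
j→7 (a[7]=4≤5), i→2 (a[2]=6≥5); i<j, swap → 3 3 4 6 3 3 5 6 5
j→6 (a[6]=5≤5), i→3 (a[3]=6≥5); i<j, swap → 3 3 4 5 3 3 6 6 5
j→5, i→6; i≥j, return j=5. a = 3 3 4 5 3 3 6 6 5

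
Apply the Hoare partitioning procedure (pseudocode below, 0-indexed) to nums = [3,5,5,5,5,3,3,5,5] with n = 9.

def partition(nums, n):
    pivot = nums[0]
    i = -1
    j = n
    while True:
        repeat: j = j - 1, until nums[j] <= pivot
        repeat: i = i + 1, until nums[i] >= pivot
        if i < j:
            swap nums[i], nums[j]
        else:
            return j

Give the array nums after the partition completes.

pivot=3
j stops at 6 (3), i stops at 0 (3); swap ⇒ [3,5,5,5,5,3,3,5,5]
j stops at 5 (3), i stops at 1 (5); swap ⇒ [3,3,5,5,5,5,3,5,5]
j stops at 1, i stops at 2; i≥j ⇒ return 1. nums=[3,3,5,5,5,5,3,5,5]

[3,3,5,5,5,5,3,5,5]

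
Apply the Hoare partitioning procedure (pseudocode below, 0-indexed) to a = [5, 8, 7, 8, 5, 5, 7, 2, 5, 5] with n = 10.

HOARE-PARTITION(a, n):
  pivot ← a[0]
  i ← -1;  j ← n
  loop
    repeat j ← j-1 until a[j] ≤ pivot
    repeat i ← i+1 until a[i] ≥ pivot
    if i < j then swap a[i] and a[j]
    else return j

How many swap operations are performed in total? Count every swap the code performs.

4

pivot=5
j stops at 9 (5), i stops at 0 (5); swap ⇒ [5, 8, 7, 8, 5, 5, 7, 2, 5, 5]
j stops at 8 (5), i stops at 1 (8); swap ⇒ [5, 5, 7, 8, 5, 5, 7, 2, 8, 5]
j stops at 7 (2), i stops at 2 (7); swap ⇒ [5, 5, 2, 8, 5, 5, 7, 7, 8, 5]
j stops at 5 (5), i stops at 3 (8); swap ⇒ [5, 5, 2, 5, 5, 8, 7, 7, 8, 5]
j stops at 4, i stops at 4; i≥j ⇒ return 4. a=[5, 5, 2, 5, 5, 8, 7, 7, 8, 5]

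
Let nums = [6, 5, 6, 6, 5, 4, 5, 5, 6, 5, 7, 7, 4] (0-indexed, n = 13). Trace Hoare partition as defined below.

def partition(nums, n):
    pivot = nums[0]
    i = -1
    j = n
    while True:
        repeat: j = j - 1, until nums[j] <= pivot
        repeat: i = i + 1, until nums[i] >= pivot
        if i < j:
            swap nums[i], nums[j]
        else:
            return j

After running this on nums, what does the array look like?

[4, 5, 5, 6, 5, 4, 5, 5, 6, 6, 7, 7, 6]

pivot=6
j stops at 12 (4), i stops at 0 (6); swap ⇒ [4, 5, 6, 6, 5, 4, 5, 5, 6, 5, 7, 7, 6]
j stops at 9 (5), i stops at 2 (6); swap ⇒ [4, 5, 5, 6, 5, 4, 5, 5, 6, 6, 7, 7, 6]
j stops at 8 (6), i stops at 3 (6); swap ⇒ [4, 5, 5, 6, 5, 4, 5, 5, 6, 6, 7, 7, 6]
j stops at 7, i stops at 8; i≥j ⇒ return 7. nums=[4, 5, 5, 6, 5, 4, 5, 5, 6, 6, 7, 7, 6]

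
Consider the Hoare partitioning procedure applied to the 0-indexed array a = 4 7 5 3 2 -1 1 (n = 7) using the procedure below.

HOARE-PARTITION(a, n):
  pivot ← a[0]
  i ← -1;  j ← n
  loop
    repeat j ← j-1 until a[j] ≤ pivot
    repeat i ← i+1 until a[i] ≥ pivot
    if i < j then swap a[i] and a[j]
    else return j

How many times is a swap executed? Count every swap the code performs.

3

pivot=4
j stops at 6 (1), i stops at 0 (4); swap ⇒ 1 7 5 3 2 -1 4
j stops at 5 (-1), i stops at 1 (7); swap ⇒ 1 -1 5 3 2 7 4
j stops at 4 (2), i stops at 2 (5); swap ⇒ 1 -1 2 3 5 7 4
j stops at 3, i stops at 4; i≥j ⇒ return 3. a=1 -1 2 3 5 7 4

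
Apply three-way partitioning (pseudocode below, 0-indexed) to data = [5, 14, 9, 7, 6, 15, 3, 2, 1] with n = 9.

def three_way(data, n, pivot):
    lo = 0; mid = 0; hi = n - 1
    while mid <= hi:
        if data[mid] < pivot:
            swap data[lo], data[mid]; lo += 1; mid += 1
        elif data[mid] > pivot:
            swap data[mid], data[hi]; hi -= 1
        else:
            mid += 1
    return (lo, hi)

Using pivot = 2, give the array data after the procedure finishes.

[1, 2, 7, 6, 15, 3, 9, 14, 5]

lo=0 mid=0 hi=8
5>2: swap(0,8), hi=7 ⇒ [1, 14, 9, 7, 6, 15, 3, 2, 5]
1<2: swap(0,0), lo=1 mid=1 ⇒ [1, 14, 9, 7, 6, 15, 3, 2, 5]
14>2: swap(1,7), hi=6 ⇒ [1, 2, 9, 7, 6, 15, 3, 14, 5]
2=2: mid=2
9>2: swap(2,6), hi=5 ⇒ [1, 2, 3, 7, 6, 15, 9, 14, 5]
3>2: swap(2,5), hi=4 ⇒ [1, 2, 15, 7, 6, 3, 9, 14, 5]
15>2: swap(2,4), hi=3 ⇒ [1, 2, 6, 7, 15, 3, 9, 14, 5]
6>2: swap(2,3), hi=2 ⇒ [1, 2, 7, 6, 15, 3, 9, 14, 5]
7>2: swap(2,2), hi=1 ⇒ [1, 2, 7, 6, 15, 3, 9, 14, 5]
done. lo=1 hi=1; data=[1, 2, 7, 6, 15, 3, 9, 14, 5]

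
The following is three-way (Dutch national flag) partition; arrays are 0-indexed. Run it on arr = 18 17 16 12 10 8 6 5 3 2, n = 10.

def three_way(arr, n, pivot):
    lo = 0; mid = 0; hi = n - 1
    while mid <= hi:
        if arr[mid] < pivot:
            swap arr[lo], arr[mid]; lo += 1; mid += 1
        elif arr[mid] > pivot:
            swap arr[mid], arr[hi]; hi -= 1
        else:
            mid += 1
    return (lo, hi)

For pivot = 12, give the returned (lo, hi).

(6, 6)

lo=0 mid=0 hi=9
18>12: swap(0,9), hi=8 ⇒ 2 17 16 12 10 8 6 5 3 18
2<12: swap(0,0), lo=1 mid=1 ⇒ 2 17 16 12 10 8 6 5 3 18
17>12: swap(1,8), hi=7 ⇒ 2 3 16 12 10 8 6 5 17 18
3<12: swap(1,1), lo=2 mid=2 ⇒ 2 3 16 12 10 8 6 5 17 18
16>12: swap(2,7), hi=6 ⇒ 2 3 5 12 10 8 6 16 17 18
5<12: swap(2,2), lo=3 mid=3 ⇒ 2 3 5 12 10 8 6 16 17 18
12=12: mid=4
10<12: swap(3,4), lo=4 mid=5 ⇒ 2 3 5 10 12 8 6 16 17 18
8<12: swap(4,5), lo=5 mid=6 ⇒ 2 3 5 10 8 12 6 16 17 18
6<12: swap(5,6), lo=6 mid=7 ⇒ 2 3 5 10 8 6 12 16 17 18
done. lo=6 hi=6; arr=2 3 5 10 8 6 12 16 17 18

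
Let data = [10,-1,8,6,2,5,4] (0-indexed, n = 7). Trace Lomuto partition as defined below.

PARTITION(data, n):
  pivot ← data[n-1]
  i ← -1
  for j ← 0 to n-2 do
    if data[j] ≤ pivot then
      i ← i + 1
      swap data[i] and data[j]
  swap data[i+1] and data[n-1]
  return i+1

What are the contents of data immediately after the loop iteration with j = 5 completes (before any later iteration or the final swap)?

pivot=4, i=-1
j=0: 10>4, skip
j=1: -1≤4, i=0, swap(0,1) ⇒ [-1,10,8,6,2,5,4]
j=2: 8>4, skip
j=3: 6>4, skip
j=4: 2≤4, i=1, swap(1,4) ⇒ [-1,2,8,6,10,5,4]
j=5: 5>4, skip
(after j=5) data = [-1,2,8,6,10,5,4]

[-1,2,8,6,10,5,4]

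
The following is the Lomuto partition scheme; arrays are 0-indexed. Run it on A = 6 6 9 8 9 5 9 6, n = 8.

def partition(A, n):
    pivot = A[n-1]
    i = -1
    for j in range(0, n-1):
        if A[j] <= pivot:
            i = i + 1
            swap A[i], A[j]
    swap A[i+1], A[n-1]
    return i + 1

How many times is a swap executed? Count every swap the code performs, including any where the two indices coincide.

4

pivot=6, i=-1
j=0: 6≤6, i=0, swap(0,0) ⇒ 6 6 9 8 9 5 9 6
j=1: 6≤6, i=1, swap(1,1) ⇒ 6 6 9 8 9 5 9 6
j=2: 9>6, skip
j=3: 8>6, skip
j=4: 9>6, skip
j=5: 5≤6, i=2, swap(2,5) ⇒ 6 6 5 8 9 9 9 6
j=6: 9>6, skip
swap(3,7) ⇒ 6 6 5 6 9 9 9 8; return 3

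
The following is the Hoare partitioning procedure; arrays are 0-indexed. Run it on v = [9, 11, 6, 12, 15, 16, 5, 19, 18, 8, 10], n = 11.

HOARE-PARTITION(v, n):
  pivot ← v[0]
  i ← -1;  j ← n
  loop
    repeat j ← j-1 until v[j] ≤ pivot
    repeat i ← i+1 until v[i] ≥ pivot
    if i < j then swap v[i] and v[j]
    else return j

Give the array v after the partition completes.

pivot = v[0] = 9; i = -1, j = 11
j→9 (v[9]=8≤9), i→0 (v[0]=9≥9); i<j, swap → [8, 11, 6, 12, 15, 16, 5, 19, 18, 9, 10]
j→6 (v[6]=5≤9), i→1 (v[1]=11≥9); i<j, swap → [8, 5, 6, 12, 15, 16, 11, 19, 18, 9, 10]
j→2, i→3; i≥j, return j=2. v = [8, 5, 6, 12, 15, 16, 11, 19, 18, 9, 10]

[8, 5, 6, 12, 15, 16, 11, 19, 18, 9, 10]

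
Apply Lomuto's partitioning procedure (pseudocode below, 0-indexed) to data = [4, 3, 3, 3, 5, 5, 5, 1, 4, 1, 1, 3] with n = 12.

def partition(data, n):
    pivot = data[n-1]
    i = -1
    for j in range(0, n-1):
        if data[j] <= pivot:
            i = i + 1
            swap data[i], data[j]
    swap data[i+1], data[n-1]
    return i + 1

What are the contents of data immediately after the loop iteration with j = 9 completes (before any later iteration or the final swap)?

[3, 3, 3, 1, 1, 5, 5, 4, 4, 5, 1, 3]

pivot=3, i=-1
j=0: 4>3, skip
j=1: 3≤3, i=0, swap(0,1) ⇒ [3, 4, 3, 3, 5, 5, 5, 1, 4, 1, 1, 3]
j=2: 3≤3, i=1, swap(1,2) ⇒ [3, 3, 4, 3, 5, 5, 5, 1, 4, 1, 1, 3]
j=3: 3≤3, i=2, swap(2,3) ⇒ [3, 3, 3, 4, 5, 5, 5, 1, 4, 1, 1, 3]
j=4: 5>3, skip
j=5: 5>3, skip
j=6: 5>3, skip
j=7: 1≤3, i=3, swap(3,7) ⇒ [3, 3, 3, 1, 5, 5, 5, 4, 4, 1, 1, 3]
j=8: 4>3, skip
j=9: 1≤3, i=4, swap(4,9) ⇒ [3, 3, 3, 1, 1, 5, 5, 4, 4, 5, 1, 3]
(after j=9) data = [3, 3, 3, 1, 1, 5, 5, 4, 4, 5, 1, 3]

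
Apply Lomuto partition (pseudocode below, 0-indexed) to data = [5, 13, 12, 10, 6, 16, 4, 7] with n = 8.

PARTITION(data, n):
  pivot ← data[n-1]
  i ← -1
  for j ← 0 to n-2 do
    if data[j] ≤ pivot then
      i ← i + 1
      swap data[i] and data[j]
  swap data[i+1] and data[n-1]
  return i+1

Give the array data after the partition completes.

pivot = data[7] = 7; i = -1
j=0: data[0]=5 ≤ 7 → i=0, swap data[0],data[0] (no change) → [5, 13, 12, 10, 6, 16, 4, 7]
j=1: data[1]=13 > 7 → no swap
j=2: data[2]=12 > 7 → no swap
j=3: data[3]=10 > 7 → no swap
j=4: data[4]=6 ≤ 7 → i=1, swap data[1],data[4] → [5, 6, 12, 10, 13, 16, 4, 7]
j=5: data[5]=16 > 7 → no swap
j=6: data[6]=4 ≤ 7 → i=2, swap data[2],data[6] → [5, 6, 4, 10, 13, 16, 12, 7]
final swap data[3],data[7] → [5, 6, 4, 7, 13, 16, 12, 10]; return 3

[5, 6, 4, 7, 13, 16, 12, 10]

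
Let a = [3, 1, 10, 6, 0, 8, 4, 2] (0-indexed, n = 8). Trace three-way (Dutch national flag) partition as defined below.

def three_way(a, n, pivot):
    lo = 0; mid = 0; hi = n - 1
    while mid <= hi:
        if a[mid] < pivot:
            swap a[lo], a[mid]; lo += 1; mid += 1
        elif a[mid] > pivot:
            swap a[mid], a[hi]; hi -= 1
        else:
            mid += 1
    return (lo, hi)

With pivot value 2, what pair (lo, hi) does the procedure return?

(2, 2)

pivot = 2; lo=0, mid=0, hi=7
a[mid]=3>2: swap a[0],a[7]; hi=6 → [2, 1, 10, 6, 0, 8, 4, 3]
a[mid]=2=2: mid=1
a[mid]=1<2: swap a[0],a[1]; lo=1,mid=2 → [1, 2, 10, 6, 0, 8, 4, 3]
a[mid]=10>2: swap a[2],a[6]; hi=5 → [1, 2, 4, 6, 0, 8, 10, 3]
a[mid]=4>2: swap a[2],a[5]; hi=4 → [1, 2, 8, 6, 0, 4, 10, 3]
a[mid]=8>2: swap a[2],a[4]; hi=3 → [1, 2, 0, 6, 8, 4, 10, 3]
a[mid]=0<2: swap a[1],a[2]; lo=2,mid=3 → [1, 0, 2, 6, 8, 4, 10, 3]
a[mid]=6>2: swap a[3],a[3]; hi=2 → [1, 0, 2, 6, 8, 4, 10, 3]
end: lo=2, hi=2; a = [1, 0, 2, 6, 8, 4, 10, 3]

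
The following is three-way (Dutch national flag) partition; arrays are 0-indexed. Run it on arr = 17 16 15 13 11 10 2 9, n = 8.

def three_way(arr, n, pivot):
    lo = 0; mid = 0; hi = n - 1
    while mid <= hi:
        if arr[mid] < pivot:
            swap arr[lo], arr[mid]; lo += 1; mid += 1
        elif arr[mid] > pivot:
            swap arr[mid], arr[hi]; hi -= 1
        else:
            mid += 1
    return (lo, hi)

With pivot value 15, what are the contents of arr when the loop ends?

pivot = 15; lo=0, mid=0, hi=7
arr[mid]=17>15: swap arr[0],arr[7]; hi=6 → 9 16 15 13 11 10 2 17
arr[mid]=9<15: swap arr[0],arr[0]; lo=1,mid=1 → 9 16 15 13 11 10 2 17
arr[mid]=16>15: swap arr[1],arr[6]; hi=5 → 9 2 15 13 11 10 16 17
arr[mid]=2<15: swap arr[1],arr[1]; lo=2,mid=2 → 9 2 15 13 11 10 16 17
arr[mid]=15=15: mid=3
arr[mid]=13<15: swap arr[2],arr[3]; lo=3,mid=4 → 9 2 13 15 11 10 16 17
arr[mid]=11<15: swap arr[3],arr[4]; lo=4,mid=5 → 9 2 13 11 15 10 16 17
arr[mid]=10<15: swap arr[4],arr[5]; lo=5,mid=6 → 9 2 13 11 10 15 16 17
end: lo=5, hi=5; arr = 9 2 13 11 10 15 16 17

9 2 13 11 10 15 16 17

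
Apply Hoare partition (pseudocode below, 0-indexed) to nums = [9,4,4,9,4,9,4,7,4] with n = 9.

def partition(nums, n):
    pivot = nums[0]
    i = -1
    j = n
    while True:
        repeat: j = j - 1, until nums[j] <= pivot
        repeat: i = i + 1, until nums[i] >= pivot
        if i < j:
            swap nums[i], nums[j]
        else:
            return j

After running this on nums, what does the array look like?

[4,4,4,7,4,4,9,9,9]

pivot=9
j stops at 8 (4), i stops at 0 (9); swap ⇒ [4,4,4,9,4,9,4,7,9]
j stops at 7 (7), i stops at 3 (9); swap ⇒ [4,4,4,7,4,9,4,9,9]
j stops at 6 (4), i stops at 5 (9); swap ⇒ [4,4,4,7,4,4,9,9,9]
j stops at 5, i stops at 6; i≥j ⇒ return 5. nums=[4,4,4,7,4,4,9,9,9]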